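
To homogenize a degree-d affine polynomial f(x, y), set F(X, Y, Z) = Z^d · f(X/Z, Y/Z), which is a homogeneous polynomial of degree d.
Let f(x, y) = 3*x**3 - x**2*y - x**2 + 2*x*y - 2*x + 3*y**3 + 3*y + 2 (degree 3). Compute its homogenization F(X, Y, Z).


F(X, Y, Z) = 3*X**3 - X**2*Y - X**2*Z + 2*X*Y*Z - 2*X*Z**2 + 3*Y**3 + 3*Y*Z**2 + 2*Z**3

deg(f) = 3.
Substitute x = X/Z, y = Y/Z into f, then multiply by Z^3.
  monomial 3·x^3·y^0 ↦ 3·X^3·Y^0·Z^0.
  monomial -1·x^2·y^1 ↦ -1·X^2·Y^1·Z^0.
  monomial -1·x^2·y^0 ↦ -1·X^2·Y^0·Z^1.
  monomial 2·x^1·y^1 ↦ 2·X^1·Y^1·Z^1.
  monomial -2·x^1·y^0 ↦ -2·X^1·Y^0·Z^2.
  monomial 3·x^0·y^3 ↦ 3·X^0·Y^3·Z^0.
  monomial 3·x^0·y^1 ↦ 3·X^0·Y^1·Z^2.
  monomial 2·x^0·y^0 ↦ 2·X^0·Y^0·Z^3.
Collecting: F(X, Y, Z) = 3*X**3 - X**2*Y - X**2*Z + 2*X*Y*Z - 2*X*Z**2 + 3*Y**3 + 3*Y*Z**2 + 2*Z**3.


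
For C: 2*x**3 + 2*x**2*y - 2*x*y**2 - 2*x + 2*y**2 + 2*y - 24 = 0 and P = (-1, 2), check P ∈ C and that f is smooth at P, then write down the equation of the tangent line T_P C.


Tangent line at P: -12*x + 20*y - 52 = 0.

Step 1: f(-1, 2) = 0, so P lies on C.
Step 2: partial derivatives
  f_x(x, y) = 6*x**2 + 4*x*y - 2*y**2 - 2, f_y(x, y) = 2*x**2 - 4*x*y + 4*y + 2.
  f_x(P) = -12, f_y(P) = 20 (gradient nonzero, so P is smooth).
Step 3: tangent line at P: -12·(x − -1) + 20·(y − 2) = 0.
Expanding: -12*x + 20*y - 52 = 0.


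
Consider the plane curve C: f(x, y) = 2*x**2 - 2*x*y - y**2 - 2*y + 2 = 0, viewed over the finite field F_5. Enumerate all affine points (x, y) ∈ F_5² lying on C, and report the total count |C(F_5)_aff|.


Affine F_5-points: {(2, 0), (2, 4), (3, 0), (3, 2), (4, 2), (4, 3)}; count = 6.

For each of the 25 pairs (x, y) ∈ F_5², evaluate f(x, y) mod 5. Record the zeros.
  x = 0: [0↦2, 1↦4, 2↦4, 3↦2, 4↦3]  zeros at y ∈ ∅
  x = 1: [0↦4, 1↦4, 2↦2, 3↦3, 4↦2]  zeros at y ∈ ∅
  x = 2: [0↦0, 1↦3, 2↦4, 3↦3, 4↦0]  zeros at y ∈ {0, 4}
  x = 3: [0↦0, 1↦1, 2↦0, 3↦2, 4↦2]  zeros at y ∈ {0, 2}
  x = 4: [0↦4, 1↦3, 2↦0, 3↦0, 4↦3]  zeros at y ∈ {2, 3}
Collecting zeros: affine points = {(2, 0), (2, 4), (3, 0), (3, 2), (4, 2), (4, 3)}.
Total count |C(F_5)_aff| = 6.


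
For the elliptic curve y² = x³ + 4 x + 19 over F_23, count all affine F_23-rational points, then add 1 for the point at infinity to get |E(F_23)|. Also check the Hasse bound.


Affine points = {(1, 1), (1, 22), (2, 9), (2, 14), (3, 9), (3, 14), (5, 7), (5, 16), (6, 11), (6, 12), (9, 5), (9, 18), (10, 1), (10, 22), (12, 1), (12, 22), (14, 6), (14, 17), (15, 2), (15, 21), (16, 4), (16, 19), (17, 3), (17, 20), (18, 9), (18, 14), (19, 10), (19, 13), (20, 7), (20, 16), (21, 7), (21, 16)}; affine count = 32; |E(F_23)| = 33.

Discriminant check: Δ ∝ 4a³ + 27b² = 4·4³ + 27·19² = 4·64 + 27·361 ≡ 21 (mod 23). Nonzero ⇒ E is nonsingular.
For each x ∈ F_23, compute rhs = x³ + 4·x + 19 mod 23, then count y ∈ F_23 with y² ≡ rhs.
  x = 0: rhs = 19, matching y values: none (0 points).
  x = 1: rhs = 1, matching y values: 1, 22 (2 points).
  x = 2: rhs = 12, matching y values: 9, 14 (2 points).
  x = 3: rhs = 12, matching y values: 9, 14 (2 points).
  x = 4: rhs = 7, matching y values: none (0 points).
  x = 5: rhs = 3, matching y values: 7, 16 (2 points).
  x = 6: rhs = 6, matching y values: 11, 12 (2 points).
  x = 7: rhs = 22, matching y values: none (0 points).
  x = 8: rhs = 11, matching y values: none (0 points).
  x = 9: rhs = 2, matching y values: 5, 18 (2 points).
  x = 10: rhs = 1, matching y values: 1, 22 (2 points).
  x = 11: rhs = 14, matching y values: none (0 points).
  x = 12: rhs = 1, matching y values: 1, 22 (2 points).
  x = 13: rhs = 14, matching y values: none (0 points).
  x = 14: rhs = 13, matching y values: 6, 17 (2 points).
  x = 15: rhs = 4, matching y values: 2, 21 (2 points).
  x = 16: rhs = 16, matching y values: 4, 19 (2 points).
  x = 17: rhs = 9, matching y values: 3, 20 (2 points).
  x = 18: rhs = 12, matching y values: 9, 14 (2 points).
  x = 19: rhs = 8, matching y values: 10, 13 (2 points).
  x = 20: rhs = 3, matching y values: 7, 16 (2 points).
  x = 21: rhs = 3, matching y values: 7, 16 (2 points).
  x = 22: rhs = 14, matching y values: none (0 points).
Total affine count: 32.
Full point count |E(F_23)| = 32 + 1 = 33.
Hasse bound: |33 − (23+1)| = |9| = 9 ≤ 2√23 ≈ 9.5917 ✓.


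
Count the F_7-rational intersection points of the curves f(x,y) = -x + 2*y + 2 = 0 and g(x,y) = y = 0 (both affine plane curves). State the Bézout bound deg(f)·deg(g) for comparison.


Common zeros: {(2, 0)}; count = 1; Bézout bound = 1.

deg(f) = 1, deg(g) = 1, so Bézout bound = 1.
Scan x ∈ F_7. For each x, list the y ∈ F_7 with f(x, y) ≡ 0 and those with g(x, y) ≡ 0 (mod 7); the common zeros in that column are the intersection.
  x = 0: f ≡ 0 at y ∈ {6}; g ≡ 0 at y ∈ {0}; common: ∅.
  x = 1: f ≡ 0 at y ∈ {3}; g ≡ 0 at y ∈ {0}; common: ∅.
  x = 2: f ≡ 0 at y ∈ {0}; g ≡ 0 at y ∈ {0}; common: {0}.
  x = 3: f ≡ 0 at y ∈ {4}; g ≡ 0 at y ∈ {0}; common: ∅.
  x = 4: f ≡ 0 at y ∈ {1}; g ≡ 0 at y ∈ {0}; common: ∅.
  x = 5: f ≡ 0 at y ∈ {5}; g ≡ 0 at y ∈ {0}; common: ∅.
  x = 6: f ≡ 0 at y ∈ {2}; g ≡ 0 at y ∈ {0}; common: ∅.
Collecting: common zeros = {(2, 0)}, so the count is 1.
Comparison with the Bézout bound: 1 ≤ 1 = deg(f)·deg(g), as expected for curves with no common component (the bound is attained).


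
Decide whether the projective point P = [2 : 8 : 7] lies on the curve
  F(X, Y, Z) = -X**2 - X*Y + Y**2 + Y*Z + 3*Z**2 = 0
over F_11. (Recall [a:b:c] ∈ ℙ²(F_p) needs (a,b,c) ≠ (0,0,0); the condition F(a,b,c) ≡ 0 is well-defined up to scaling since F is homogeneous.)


F(2,8,7) ≡ 5 (mod 11); P is NOT on the curve.

Evaluate F(2, 8, 7) term-by-term (mod 11).
  -X**2 ↦ -1·4·1·1 = -4
  -X*Y ↦ -1·2·8·1 = -16
  Y**2 ↦ 1·1·64·1 = 64
  Y*Z ↦ 1·1·8·7 = 56
  3*Z**2 ↦ 3·1·1·49 = 147
Sum: F(2, 8, 7) = (-4) + (-16) + (64) + (56) + (147) = 247.
Reducing mod 11: 247 ≡ 5 (mod 11).
Since F(a, b, c) ≡ 5 ≠ 0 (mod 11), P does NOT lie on the curve.


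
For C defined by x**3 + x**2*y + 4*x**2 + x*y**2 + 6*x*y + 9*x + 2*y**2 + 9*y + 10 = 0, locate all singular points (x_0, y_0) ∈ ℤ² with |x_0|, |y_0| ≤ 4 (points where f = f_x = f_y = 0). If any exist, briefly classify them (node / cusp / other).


Singular points: {(-1, -2)}; classification: node.

Compute partial derivatives:
  f_x = 3*x**2 + 2*x*y + 8*x + y**2 + 6*y + 9.
  f_y = x**2 + 2*x*y + 6*x + 4*y + 9.
Scan x_0 ∈ {−4, ..., 4}. For each x_0, f_y(x_0, y) is a polynomial in y; find its integer roots y ∈ {−4, ..., 4}, then test f_x and f at those candidates.
  x = -4: f_y(-4, y) = 1 - 4*y; no integer root y with |y| ≤ 4.
  x = -3: f_y(-3, y) = -2*y; vanishes at y ∈ {0}. (-3, 0): f_x = 12 ≠ 0.
  x = -2: f_y(-2, y) = 1; no integer root y with |y| ≤ 4.
  x = -1: f_y(-1, y) = 2*y + 4; vanishes at y ∈ {-2}. (-1, -2): f_x = 0, f = 0 — SINGULAR.
  x = 0: f_y(0, y) = 4*y + 9; no integer root y with |y| ≤ 4.
  x = 1: f_y(1, y) = 6*y + 16; no integer root y with |y| ≤ 4.
  x = 2: f_y(2, y) = 8*y + 25; no integer root y with |y| ≤ 4.
  x = 3: f_y(3, y) = 10*y + 36; no integer root y with |y| ≤ 4.
  x = 4: f_y(4, y) = 12*y + 49; no integer root y with |y| ≤ 4.
Only singular point on the grid: (-1, -2).
Classify: substitute x = -1 + u, y = -2 + v and expand: f = u**3 + u**2*v - u**2 + u*v**2 + v**2.
No constant or linear terms (consistent with a singular point). Quadratic part: -u**2 + v**2. Cubic part: u**3 + u**2*v + u*v**2.
The quadratic part v**2 - u**2 = (v − u)(v + u) splits into two distinct linear factors, so there are two distinct tangent lines y − -2 = ±(x − -1) — this is a node (ordinary double point).
Classification: node.


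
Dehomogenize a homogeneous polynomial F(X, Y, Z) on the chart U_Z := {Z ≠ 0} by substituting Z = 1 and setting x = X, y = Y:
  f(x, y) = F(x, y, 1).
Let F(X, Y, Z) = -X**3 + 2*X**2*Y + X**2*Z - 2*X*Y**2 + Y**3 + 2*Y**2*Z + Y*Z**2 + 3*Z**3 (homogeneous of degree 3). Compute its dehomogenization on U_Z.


f(x, y) = -x**3 + 2*x**2*y + x**2 - 2*x*y**2 + y**3 + 2*y**2 + y + 3

On U_Z we set Z = 1. Each monomial c·X^i·Y^j·Z^k in F becomes c·x^i·y^j·1^k = c·x^i·y^j.
Substituting Z = 1: F(X, Y, 1) = -x**3 + 2*x**2*y + x**2 - 2*x*y**2 + y**3 + 2*y**2 + y + 3.
Note: deg(f) ≤ deg(F) = 3; strict inequality happens when F is divisible by Z (lost terms).


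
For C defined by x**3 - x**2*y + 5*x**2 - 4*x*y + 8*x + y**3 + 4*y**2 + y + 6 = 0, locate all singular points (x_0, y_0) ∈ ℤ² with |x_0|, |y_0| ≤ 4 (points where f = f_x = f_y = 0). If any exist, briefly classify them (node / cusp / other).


Singular points: {(-2, -1)}; classification: cusp.

Compute partial derivatives:
  f_x = 3*x**2 - 2*x*y + 10*x - 4*y + 8.
  f_y = -x**2 - 4*x + 3*y**2 + 8*y + 1.
Scan x_0 ∈ {−4, ..., 4}. For each x_0, f_y(x_0, y) is a polynomial in y; find its integer roots y ∈ {−4, ..., 4}, then test f_x and f at those candidates.
  x = -4: f_y(-4, y) = 3*y**2 + 8*y + 1; no integer root y with |y| ≤ 4.
  x = -3: f_y(-3, y) = 3*y**2 + 8*y + 4; vanishes at y ∈ {-2}. (-3, -2): f_x = 1 ≠ 0.
  x = -2: f_y(-2, y) = 3*y**2 + 8*y + 5; vanishes at y ∈ {-1}. (-2, -1): f_x = 0, f = 0 — SINGULAR.
  x = -1: f_y(-1, y) = 3*y**2 + 8*y + 4; vanishes at y ∈ {-2}. (-1, -2): f_x = 5 ≠ 0.
  x = 0: f_y(0, y) = 3*y**2 + 8*y + 1; no integer root y with |y| ≤ 4.
  x = 1: f_y(1, y) = 3*y**2 + 8*y - 4; no integer root y with |y| ≤ 4.
  x = 2: f_y(2, y) = 3*y**2 + 8*y - 11; vanishes at y ∈ {1}. (2, 1): f_x = 32 ≠ 0.
  x = 3: f_y(3, y) = 3*y**2 + 8*y - 20; no integer root y with |y| ≤ 4.
  x = 4: f_y(4, y) = 3*y**2 + 8*y - 31; no integer root y with |y| ≤ 4.
Only singular point on the grid: (-2, -1).
Classify: substitute x = -2 + u, y = -1 + v and expand: f = u**3 - u**2*v + v**3 + v**2.
No constant or linear terms (consistent with a singular point). Quadratic part: v**2. Cubic part: u**3 - u**2*v + v**3.
The quadratic part v**2 is a perfect square, so there is a single (double) tangent line v = 0, i.e. y = -1. Restricting the cubic part to that line (v = 0) leaves u**3 ≠ 0, so f is not divisible by v and the branch is v² ≈ -u**3 to lowest order — this is a cusp.
Classification: cusp.


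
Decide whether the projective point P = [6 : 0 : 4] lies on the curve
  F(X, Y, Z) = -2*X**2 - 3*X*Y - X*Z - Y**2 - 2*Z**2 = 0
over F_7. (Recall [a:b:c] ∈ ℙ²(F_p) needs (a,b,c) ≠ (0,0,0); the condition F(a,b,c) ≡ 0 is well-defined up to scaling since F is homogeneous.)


F(6,0,4) ≡ 5 (mod 7); P is NOT on the curve.

Evaluate F(6, 0, 4) term-by-term (mod 7).
  -2*X**2 ↦ -2·36·1·1 = -72
  -3*X*Y ↦ -3·6·0·1 = 0
  -X*Z ↦ -1·6·1·4 = -24
  -Y**2 ↦ -1·1·0·1 = 0
  -2*Z**2 ↦ -2·1·1·16 = -32
Sum: F(6, 0, 4) = (-72) + (0) + (-24) + (0) + (-32) = -128.
Reducing mod 7: -128 ≡ 5 (mod 7).
Since F(a, b, c) ≡ 5 ≠ 0 (mod 7), P does NOT lie on the curve.


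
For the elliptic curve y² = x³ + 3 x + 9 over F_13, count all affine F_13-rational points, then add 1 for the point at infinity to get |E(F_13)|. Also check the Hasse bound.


Affine points = {(0, 3), (0, 10), (1, 0), (2, 6), (2, 7), (6, 3), (6, 10), (7, 3), (7, 10), (8, 5), (8, 8), (10, 5), (10, 8)}; affine count = 13; |E(F_13)| = 14.

Discriminant check: Δ ∝ 4a³ + 27b² = 4·3³ + 27·9² = 4·27 + 27·81 ≡ 7 (mod 13). Nonzero ⇒ E is nonsingular.
For each x ∈ F_13, compute rhs = x³ + 3·x + 9 mod 13, then count y ∈ F_13 with y² ≡ rhs.
  x = 0: rhs = 9, matching y values: 3, 10 (2 points).
  x = 1: rhs = 0, matching y values: 0 (1 points).
  x = 2: rhs = 10, matching y values: 6, 7 (2 points).
  x = 3: rhs = 6, matching y values: none (0 points).
  x = 4: rhs = 7, matching y values: none (0 points).
  x = 5: rhs = 6, matching y values: none (0 points).
  x = 6: rhs = 9, matching y values: 3, 10 (2 points).
  x = 7: rhs = 9, matching y values: 3, 10 (2 points).
  x = 8: rhs = 12, matching y values: 5, 8 (2 points).
  x = 9: rhs = 11, matching y values: none (0 points).
  x = 10: rhs = 12, matching y values: 5, 8 (2 points).
  x = 11: rhs = 8, matching y values: none (0 points).
  x = 12: rhs = 5, matching y values: none (0 points).
Total affine count: 13.
Full point count |E(F_13)| = 13 + 1 = 14.
Hasse bound: |14 − (13+1)| = |0| = 0 ≤ 2√13 ≈ 7.2111 ✓.


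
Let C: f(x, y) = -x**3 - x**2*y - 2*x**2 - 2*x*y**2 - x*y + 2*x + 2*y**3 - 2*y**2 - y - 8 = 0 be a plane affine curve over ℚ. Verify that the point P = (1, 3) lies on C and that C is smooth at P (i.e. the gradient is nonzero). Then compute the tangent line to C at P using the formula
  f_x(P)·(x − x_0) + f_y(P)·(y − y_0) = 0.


Tangent line at P: -32*x + 27*y - 49 = 0.

Step 1: f(1, 3) = 0, so P lies on C.
Step 2: partial derivatives
  f_x(x, y) = -3*x**2 - 2*x*y - 4*x - 2*y**2 - y + 2, f_y(x, y) = -x**2 - 4*x*y - x + 6*y**2 - 4*y - 1.
  f_x(P) = -32, f_y(P) = 27 (gradient nonzero, so P is smooth).
Step 3: tangent line at P: -32·(x − 1) + 27·(y − 3) = 0.
Expanding: -32*x + 27*y - 49 = 0.


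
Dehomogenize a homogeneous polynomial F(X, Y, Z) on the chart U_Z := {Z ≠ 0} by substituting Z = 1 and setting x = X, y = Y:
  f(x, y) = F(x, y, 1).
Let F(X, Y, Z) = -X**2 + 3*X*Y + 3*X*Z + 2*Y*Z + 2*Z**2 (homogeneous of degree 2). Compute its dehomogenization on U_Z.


f(x, y) = -x**2 + 3*x*y + 3*x + 2*y + 2

On U_Z we set Z = 1. Each monomial c·X^i·Y^j·Z^k in F becomes c·x^i·y^j·1^k = c·x^i·y^j.
Substituting Z = 1: F(X, Y, 1) = -x**2 + 3*x*y + 3*x + 2*y + 2.
Note: deg(f) ≤ deg(F) = 2; strict inequality happens when F is divisible by Z (lost terms).


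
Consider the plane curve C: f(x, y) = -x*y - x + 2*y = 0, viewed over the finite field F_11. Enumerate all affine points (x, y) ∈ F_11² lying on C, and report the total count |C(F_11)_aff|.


Affine F_11-points: {(0, 0), (1, 1), (3, 8), (4, 9), (5, 2), (6, 4), (7, 3), (8, 6), (9, 5), (10, 7)}; count = 10.

For each of the 121 pairs (x, y) ∈ F_11², evaluate f(x, y) mod 11. Record the zeros.
  x = 0: [0↦0, 1↦2, 2↦4, 3↦6, 4↦8, 5↦10, 6↦1, 7↦3, 8↦5, 9↦7, 10↦9]  zeros at y ∈ {0}
  x = 1: [0↦10, 1↦0, 2↦1, 3↦2, 4↦3, 5↦4, 6↦5, 7↦6, 8↦7, 9↦8, 10↦9]  zeros at y ∈ {1}
  x = 2: [0↦9, 1↦9, 2↦9, 3↦9, 4↦9, 5↦9, 6↦9, 7↦9, 8↦9, 9↦9, 10↦9]  zeros at y ∈ ∅
  x = 3: [0↦8, 1↦7, 2↦6, 3↦5, 4↦4, 5↦3, 6↦2, 7↦1, 8↦0, 9↦10, 10↦9]  zeros at y ∈ {8}
  x = 4: [0↦7, 1↦5, 2↦3, 3↦1, 4↦10, 5↦8, 6↦6, 7↦4, 8↦2, 9↦0, 10↦9]  zeros at y ∈ {9}
  x = 5: [0↦6, 1↦3, 2↦0, 3↦8, 4↦5, 5↦2, 6↦10, 7↦7, 8↦4, 9↦1, 10↦9]  zeros at y ∈ {2}
  x = 6: [0↦5, 1↦1, 2↦8, 3↦4, 4↦0, 5↦7, 6↦3, 7↦10, 8↦6, 9↦2, 10↦9]  zeros at y ∈ {4}
  x = 7: [0↦4, 1↦10, 2↦5, 3↦0, 4↦6, 5↦1, 6↦7, 7↦2, 8↦8, 9↦3, 10↦9]  zeros at y ∈ {3}
  x = 8: [0↦3, 1↦8, 2↦2, 3↦7, 4↦1, 5↦6, 6↦0, 7↦5, 8↦10, 9↦4, 10↦9]  zeros at y ∈ {6}
  x = 9: [0↦2, 1↦6, 2↦10, 3↦3, 4↦7, 5↦0, 6↦4, 7↦8, 8↦1, 9↦5, 10↦9]  zeros at y ∈ {5}
  x = 10: [0↦1, 1↦4, 2↦7, 3↦10, 4↦2, 5↦5, 6↦8, 7↦0, 8↦3, 9↦6, 10↦9]  zeros at y ∈ {7}
Collecting zeros: affine points = {(0, 0), (1, 1), (3, 8), (4, 9), (5, 2), (6, 4), (7, 3), (8, 6), (9, 5), (10, 7)}.
Total count |C(F_11)_aff| = 10.


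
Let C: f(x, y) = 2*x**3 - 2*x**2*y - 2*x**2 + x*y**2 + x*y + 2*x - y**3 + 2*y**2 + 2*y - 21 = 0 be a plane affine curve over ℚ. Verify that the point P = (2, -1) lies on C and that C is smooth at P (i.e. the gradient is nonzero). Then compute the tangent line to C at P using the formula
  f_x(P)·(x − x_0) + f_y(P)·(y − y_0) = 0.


Tangent line at P: 26*x - 15*y - 67 = 0.

Step 1: f(2, -1) = 0, so P lies on C.
Step 2: partial derivatives
  f_x(x, y) = 6*x**2 - 4*x*y - 4*x + y**2 + y + 2, f_y(x, y) = -2*x**2 + 2*x*y + x - 3*y**2 + 4*y + 2.
  f_x(P) = 26, f_y(P) = -15 (gradient nonzero, so P is smooth).
Step 3: tangent line at P: 26·(x − 2) + -15·(y − -1) = 0.
Expanding: 26*x - 15*y - 67 = 0.


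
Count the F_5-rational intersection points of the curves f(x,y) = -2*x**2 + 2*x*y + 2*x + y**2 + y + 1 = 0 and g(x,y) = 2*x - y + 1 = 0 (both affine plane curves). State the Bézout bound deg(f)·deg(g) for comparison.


Common zeros: ∅; count = 0; Bézout bound = 2.

deg(f) = 2, deg(g) = 1, so Bézout bound = 2.
Scan x ∈ F_5. For each x, list the y ∈ F_5 with f(x, y) ≡ 0 and those with g(x, y) ≡ 0 (mod 5); the common zeros in that column are the intersection.
  x = 0: f ≡ 0 at y ∈ ∅; g ≡ 0 at y ∈ {1}; common: ∅.
  x = 1: f ≡ 0 at y ∈ {1}; g ≡ 0 at y ∈ {3}; common: ∅.
  x = 2: f ≡ 0 at y ∈ ∅; g ≡ 0 at y ∈ {0}; common: ∅.
  x = 3: f ≡ 0 at y ∈ ∅; g ≡ 0 at y ∈ {2}; common: ∅.
  x = 4: f ≡ 0 at y ∈ ∅; g ≡ 0 at y ∈ {4}; common: ∅.
Collecting: common zeros = ∅, so the count is 0.
Comparison with the Bézout bound: 0 ≤ 2 = deg(f)·deg(g), as expected for curves with no common component (the affine F_5-count falls short of the bound because intersections may lie at infinity, over extension fields, or carry multiplicity).


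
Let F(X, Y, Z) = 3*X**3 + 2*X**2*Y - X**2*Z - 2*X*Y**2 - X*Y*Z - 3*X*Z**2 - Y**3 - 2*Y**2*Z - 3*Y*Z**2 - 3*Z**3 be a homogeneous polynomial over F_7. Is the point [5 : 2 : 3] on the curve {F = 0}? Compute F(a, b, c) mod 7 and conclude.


F(5,2,3) ≡ 0 (mod 7); P is on the curve.

Evaluate F(5, 2, 3) term-by-term (mod 7).
  3*X**3 ↦ 3·125·1·1 = 375
  2*X**2*Y ↦ 2·25·2·1 = 100
  -X**2*Z ↦ -1·25·1·3 = -75
  -2*X*Y**2 ↦ -2·5·4·1 = -40
  -X*Y*Z ↦ -1·5·2·3 = -30
  -3*X*Z**2 ↦ -3·5·1·9 = -135
  -Y**3 ↦ -1·1·8·1 = -8
  -2*Y**2*Z ↦ -2·1·4·3 = -24
  -3*Y*Z**2 ↦ -3·1·2·9 = -54
  -3*Z**3 ↦ -3·1·1·27 = -81
Sum: F(5, 2, 3) = (375) + (100) + (-75) + (-40) + (-30) + (-135) + (-8) + (-24) + (-54) + (-81) = 28.
Reducing mod 7: 28 ≡ 0 (mod 7).
Since F(a, b, c) ≡ 0 (mod 7), P lies on the curve.


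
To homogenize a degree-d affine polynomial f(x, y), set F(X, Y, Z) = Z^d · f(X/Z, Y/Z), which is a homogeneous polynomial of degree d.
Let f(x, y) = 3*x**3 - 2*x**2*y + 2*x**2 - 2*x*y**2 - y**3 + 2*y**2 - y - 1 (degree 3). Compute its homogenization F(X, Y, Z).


F(X, Y, Z) = 3*X**3 - 2*X**2*Y + 2*X**2*Z - 2*X*Y**2 - Y**3 + 2*Y**2*Z - Y*Z**2 - Z**3

deg(f) = 3.
Substitute x = X/Z, y = Y/Z into f, then multiply by Z^3.
  monomial 3·x^3·y^0 ↦ 3·X^3·Y^0·Z^0.
  monomial -2·x^2·y^1 ↦ -2·X^2·Y^1·Z^0.
  monomial 2·x^2·y^0 ↦ 2·X^2·Y^0·Z^1.
  monomial -2·x^1·y^2 ↦ -2·X^1·Y^2·Z^0.
  monomial -1·x^0·y^3 ↦ -1·X^0·Y^3·Z^0.
  monomial 2·x^0·y^2 ↦ 2·X^0·Y^2·Z^1.
  monomial -1·x^0·y^1 ↦ -1·X^0·Y^1·Z^2.
  monomial -1·x^0·y^0 ↦ -1·X^0·Y^0·Z^3.
Collecting: F(X, Y, Z) = 3*X**3 - 2*X**2*Y + 2*X**2*Z - 2*X*Y**2 - Y**3 + 2*Y**2*Z - Y*Z**2 - Z**3.


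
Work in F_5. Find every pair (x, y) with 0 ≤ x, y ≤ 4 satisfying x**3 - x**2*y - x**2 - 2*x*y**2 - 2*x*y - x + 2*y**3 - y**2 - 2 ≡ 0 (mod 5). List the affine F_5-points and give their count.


Affine F_5-points: {(0, 2), (0, 4), (1, 2), (1, 3), (1, 4), (2, 0), (2, 2), (2, 3), (4, 4)}; count = 9.

For each of the 25 pairs (x, y) ∈ F_5², evaluate f(x, y) mod 5. Record the zeros.
  x = 0: [0↦3, 1↦4, 2↦0, 3↦3, 4↦0]  zeros at y ∈ {2, 4}
  x = 1: [0↦2, 1↦3, 2↦0, 3↦0, 4↦0]  zeros at y ∈ {2, 3, 4}
  x = 2: [0↦0, 1↦4, 2↦0, 3↦0, 4↦1]  zeros at y ∈ {0, 2, 3}
  x = 3: [0↦3, 1↦3, 2↦1, 3↦4, 4↦4]  zeros at y ∈ ∅
  x = 4: [0↦2, 1↦1, 2↦4, 3↦3, 4↦0]  zeros at y ∈ {4}
Collecting zeros: affine points = {(0, 2), (0, 4), (1, 2), (1, 3), (1, 4), (2, 0), (2, 2), (2, 3), (4, 4)}.
Total count |C(F_5)_aff| = 9.


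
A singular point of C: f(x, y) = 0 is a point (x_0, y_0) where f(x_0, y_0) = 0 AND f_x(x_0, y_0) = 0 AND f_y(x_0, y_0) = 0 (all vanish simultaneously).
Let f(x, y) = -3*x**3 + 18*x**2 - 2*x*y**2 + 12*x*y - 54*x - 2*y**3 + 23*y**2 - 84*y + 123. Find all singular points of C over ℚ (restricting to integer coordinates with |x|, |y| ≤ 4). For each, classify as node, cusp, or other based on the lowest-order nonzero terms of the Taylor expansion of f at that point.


Singular points: {(2, 3)}; classification: cusp.

Compute partial derivatives:
  f_x = -9*x**2 + 36*x - 2*y**2 + 12*y - 54.
  f_y = -4*x*y + 12*x - 6*y**2 + 46*y - 84.
Scan x_0 ∈ {−4, ..., 4}. For each x_0, f_y(x_0, y) is a polynomial in y; find its integer roots y ∈ {−4, ..., 4}, then test f_x and f at those candidates.
  x = -4: f_y(-4, y) = -6*y**2 + 62*y - 132; vanishes at y ∈ {3}. (-4, 3): f_x = -324 ≠ 0.
  x = -3: f_y(-3, y) = -6*y**2 + 58*y - 120; vanishes at y ∈ {3}. (-3, 3): f_x = -225 ≠ 0.
  x = -2: f_y(-2, y) = -6*y**2 + 54*y - 108; vanishes at y ∈ {3}. (-2, 3): f_x = -144 ≠ 0.
  x = -1: f_y(-1, y) = -6*y**2 + 50*y - 96; vanishes at y ∈ {3}. (-1, 3): f_x = -81 ≠ 0.
  x = 0: f_y(0, y) = -6*y**2 + 46*y - 84; vanishes at y ∈ {3}. (0, 3): f_x = -36 ≠ 0.
  x = 1: f_y(1, y) = -6*y**2 + 42*y - 72; vanishes at y ∈ {3, 4}. (1, 3): f_x = -9 ≠ 0; (1, 4): f_x = -11 ≠ 0.
  x = 2: f_y(2, y) = -6*y**2 + 38*y - 60; vanishes at y ∈ {3}. (2, 3): f_x = 0, f = 0 — SINGULAR.
  x = 3: f_y(3, y) = -6*y**2 + 34*y - 48; vanishes at y ∈ {3}. (3, 3): f_x = -9 ≠ 0.
  x = 4: f_y(4, y) = -6*y**2 + 30*y - 36; vanishes at y ∈ {2, 3}. (4, 2): f_x = -38 ≠ 0; (4, 3): f_x = -36 ≠ 0.
Only singular point on the grid: (2, 3).
Classify: substitute x = 2 + u, y = 3 + v and expand: f = -3*u**3 - 2*u*v**2 - 2*v**3 + v**2.
No constant or linear terms (consistent with a singular point). Quadratic part: v**2. Cubic part: -3*u**3 - 2*u*v**2 - 2*v**3.
The quadratic part v**2 is a perfect square, so there is a single (double) tangent line v = 0, i.e. y = 3. Restricting the cubic part to that line (v = 0) leaves -3*u**3 ≠ 0, so f is not divisible by v and the branch is v² ≈ 3*u**3 to lowest order — this is a cusp.
Classification: cusp.


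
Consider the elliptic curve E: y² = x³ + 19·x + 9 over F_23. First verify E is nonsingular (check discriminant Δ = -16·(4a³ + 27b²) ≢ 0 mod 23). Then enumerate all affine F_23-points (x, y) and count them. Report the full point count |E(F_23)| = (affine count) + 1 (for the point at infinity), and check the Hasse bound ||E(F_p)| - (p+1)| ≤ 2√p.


Affine points = {(0, 3), (0, 20), (1, 11), (1, 12), (2, 3), (2, 20), (3, 1), (3, 22), (7, 5), (7, 18), (8, 11), (8, 12), (9, 9), (9, 14), (10, 7), (10, 16), (11, 10), (11, 13), (14, 11), (14, 12), (15, 9), (15, 14), (16, 4), (16, 19), (17, 1), (17, 22), (21, 3), (21, 20), (22, 9), (22, 14)}; affine count = 30; |E(F_23)| = 31.

Discriminant check: Δ ∝ 4a³ + 27b² = 4·19³ + 27·9² = 4·6859 + 27·81 ≡ 22 (mod 23). Nonzero ⇒ E is nonsingular.
For each x ∈ F_23, compute rhs = x³ + 19·x + 9 mod 23, then count y ∈ F_23 with y² ≡ rhs.
  x = 0: rhs = 9, matching y values: 3, 20 (2 points).
  x = 1: rhs = 6, matching y values: 11, 12 (2 points).
  x = 2: rhs = 9, matching y values: 3, 20 (2 points).
  x = 3: rhs = 1, matching y values: 1, 22 (2 points).
  x = 4: rhs = 11, matching y values: none (0 points).
  x = 5: rhs = 22, matching y values: none (0 points).
  x = 6: rhs = 17, matching y values: none (0 points).
  x = 7: rhs = 2, matching y values: 5, 18 (2 points).
  x = 8: rhs = 6, matching y values: 11, 12 (2 points).
  x = 9: rhs = 12, matching y values: 9, 14 (2 points).
  x = 10: rhs = 3, matching y values: 7, 16 (2 points).
  x = 11: rhs = 8, matching y values: 10, 13 (2 points).
  x = 12: rhs = 10, matching y values: none (0 points).
  x = 13: rhs = 15, matching y values: none (0 points).
  x = 14: rhs = 6, matching y values: 11, 12 (2 points).
  x = 15: rhs = 12, matching y values: 9, 14 (2 points).
  x = 16: rhs = 16, matching y values: 4, 19 (2 points).
  x = 17: rhs = 1, matching y values: 1, 22 (2 points).
  x = 18: rhs = 19, matching y values: none (0 points).
  x = 19: rhs = 7, matching y values: none (0 points).
  x = 20: rhs = 17, matching y values: none (0 points).
  x = 21: rhs = 9, matching y values: 3, 20 (2 points).
  x = 22: rhs = 12, matching y values: 9, 14 (2 points).
Total affine count: 30.
Full point count |E(F_23)| = 30 + 1 = 31.
Hasse bound: |31 − (23+1)| = |7| = 7 ≤ 2√23 ≈ 9.5917 ✓.


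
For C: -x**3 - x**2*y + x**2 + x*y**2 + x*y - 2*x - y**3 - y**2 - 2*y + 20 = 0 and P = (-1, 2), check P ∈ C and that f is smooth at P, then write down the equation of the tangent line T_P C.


Tangent line at P: 3*x - 24*y + 51 = 0.

Step 1: f(-1, 2) = 0, so P lies on C.
Step 2: partial derivatives
  f_x(x, y) = -3*x**2 - 2*x*y + 2*x + y**2 + y - 2, f_y(x, y) = -x**2 + 2*x*y + x - 3*y**2 - 2*y - 2.
  f_x(P) = 3, f_y(P) = -24 (gradient nonzero, so P is smooth).
Step 3: tangent line at P: 3·(x − -1) + -24·(y − 2) = 0.
Expanding: 3*x - 24*y + 51 = 0.


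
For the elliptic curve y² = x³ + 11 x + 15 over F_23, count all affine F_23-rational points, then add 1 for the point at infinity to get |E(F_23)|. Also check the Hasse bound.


Affine points = {(1, 2), (1, 21), (3, 11), (3, 12), (4, 10), (4, 13), (11, 8), (11, 15), (12, 9), (12, 14), (13, 3), (13, 20), (15, 6), (15, 17), (16, 3), (16, 20), (17, 3), (17, 20), (20, 1), (20, 22), (21, 10), (21, 13), (22, 7), (22, 16)}; affine count = 24; |E(F_23)| = 25.

Discriminant check: Δ ∝ 4a³ + 27b² = 4·11³ + 27·15² = 4·1331 + 27·225 ≡ 14 (mod 23). Nonzero ⇒ E is nonsingular.
For each x ∈ F_23, compute rhs = x³ + 11·x + 15 mod 23, then count y ∈ F_23 with y² ≡ rhs.
  x = 0: rhs = 15, matching y values: none (0 points).
  x = 1: rhs = 4, matching y values: 2, 21 (2 points).
  x = 2: rhs = 22, matching y values: none (0 points).
  x = 3: rhs = 6, matching y values: 11, 12 (2 points).
  x = 4: rhs = 8, matching y values: 10, 13 (2 points).
  x = 5: rhs = 11, matching y values: none (0 points).
  x = 6: rhs = 21, matching y values: none (0 points).
  x = 7: rhs = 21, matching y values: none (0 points).
  x = 8: rhs = 17, matching y values: none (0 points).
  x = 9: rhs = 15, matching y values: none (0 points).
  x = 10: rhs = 21, matching y values: none (0 points).
  x = 11: rhs = 18, matching y values: 8, 15 (2 points).
  x = 12: rhs = 12, matching y values: 9, 14 (2 points).
  x = 13: rhs = 9, matching y values: 3, 20 (2 points).
  x = 14: rhs = 15, matching y values: none (0 points).
  x = 15: rhs = 13, matching y values: 6, 17 (2 points).
  x = 16: rhs = 9, matching y values: 3, 20 (2 points).
  x = 17: rhs = 9, matching y values: 3, 20 (2 points).
  x = 18: rhs = 19, matching y values: none (0 points).
  x = 19: rhs = 22, matching y values: none (0 points).
  x = 20: rhs = 1, matching y values: 1, 22 (2 points).
  x = 21: rhs = 8, matching y values: 10, 13 (2 points).
  x = 22: rhs = 3, matching y values: 7, 16 (2 points).
Total affine count: 24.
Full point count |E(F_23)| = 24 + 1 = 25.
Hasse bound: |25 − (23+1)| = |1| = 1 ≤ 2√23 ≈ 9.5917 ✓.


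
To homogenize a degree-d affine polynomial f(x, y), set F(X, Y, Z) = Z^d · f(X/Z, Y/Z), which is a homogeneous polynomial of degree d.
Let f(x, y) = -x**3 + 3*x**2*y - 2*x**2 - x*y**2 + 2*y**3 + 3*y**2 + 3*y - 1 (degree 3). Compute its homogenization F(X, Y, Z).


F(X, Y, Z) = -X**3 + 3*X**2*Y - 2*X**2*Z - X*Y**2 + 2*Y**3 + 3*Y**2*Z + 3*Y*Z**2 - Z**3

deg(f) = 3.
Substitute x = X/Z, y = Y/Z into f, then multiply by Z^3.
  monomial -1·x^3·y^0 ↦ -1·X^3·Y^0·Z^0.
  monomial 3·x^2·y^1 ↦ 3·X^2·Y^1·Z^0.
  monomial -2·x^2·y^0 ↦ -2·X^2·Y^0·Z^1.
  monomial -1·x^1·y^2 ↦ -1·X^1·Y^2·Z^0.
  monomial 2·x^0·y^3 ↦ 2·X^0·Y^3·Z^0.
  monomial 3·x^0·y^2 ↦ 3·X^0·Y^2·Z^1.
  monomial 3·x^0·y^1 ↦ 3·X^0·Y^1·Z^2.
  monomial -1·x^0·y^0 ↦ -1·X^0·Y^0·Z^3.
Collecting: F(X, Y, Z) = -X**3 + 3*X**2*Y - 2*X**2*Z - X*Y**2 + 2*Y**3 + 3*Y**2*Z + 3*Y*Z**2 - Z**3.


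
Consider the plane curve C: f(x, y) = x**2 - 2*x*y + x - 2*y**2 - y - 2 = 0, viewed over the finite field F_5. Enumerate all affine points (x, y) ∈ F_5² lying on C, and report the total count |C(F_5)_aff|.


Affine F_5-points: {(0, 1), (1, 0), (1, 1), (3, 0), (3, 4), (4, 4)}; count = 6.

For each of the 25 pairs (x, y) ∈ F_5², evaluate f(x, y) mod 5. Record the zeros.
  x = 0: [0↦3, 1↦0, 2↦3, 3↦2, 4↦2]  zeros at y ∈ {1}
  x = 1: [0↦0, 1↦0, 2↦1, 3↦3, 4↦1]  zeros at y ∈ {0, 1}
  x = 2: [0↦4, 1↦2, 2↦1, 3↦1, 4↦2]  zeros at y ∈ ∅
  x = 3: [0↦0, 1↦1, 2↦3, 3↦1, 4↦0]  zeros at y ∈ {0, 4}
  x = 4: [0↦3, 1↦2, 2↦2, 3↦3, 4↦0]  zeros at y ∈ {4}
Collecting zeros: affine points = {(0, 1), (1, 0), (1, 1), (3, 0), (3, 4), (4, 4)}.
Total count |C(F_5)_aff| = 6.


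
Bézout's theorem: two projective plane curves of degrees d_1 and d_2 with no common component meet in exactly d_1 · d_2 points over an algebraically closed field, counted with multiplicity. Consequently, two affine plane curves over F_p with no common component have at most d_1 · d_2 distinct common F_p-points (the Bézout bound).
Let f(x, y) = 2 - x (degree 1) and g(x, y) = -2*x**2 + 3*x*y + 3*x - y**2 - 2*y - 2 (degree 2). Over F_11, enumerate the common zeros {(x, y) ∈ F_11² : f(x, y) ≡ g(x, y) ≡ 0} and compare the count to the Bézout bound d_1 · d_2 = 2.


Common zeros: {(2, 2)}; count = 1; Bézout bound = 2.

deg(f) = 1, deg(g) = 2, so Bézout bound = 2.
Scan x ∈ F_11. For each x, list the y ∈ F_11 with f(x, y) ≡ 0 and those with g(x, y) ≡ 0 (mod 11); the common zeros in that column are the intersection.
  x = 0: f ≡ 0 at y ∈ ∅; g ≡ 0 at y ∈ ∅; common: ∅.
  x = 1: f ≡ 0 at y ∈ ∅; g ≡ 0 at y ∈ ∅; common: ∅.
  x = 2: f ≡ 0 at y ∈ {0, 1, 2, 3, 4, 5, 6, 7, 8, 9, 10}; g ≡ 0 at y ∈ {2}; common: {2}.
  x = 3: f ≡ 0 at y ∈ ∅; g ≡ 0 at y ∈ {0, 7}; common: ∅.
  x = 4: f ≡ 0 at y ∈ ∅; g ≡ 0 at y ∈ {0, 10}; common: ∅.
  x = 5: f ≡ 0 at y ∈ ∅; g ≡ 0 at y ∈ ∅; common: ∅.
  x = 6: f ≡ 0 at y ∈ ∅; g ≡ 0 at y ∈ ∅; common: ∅.
  x = 7: f ≡ 0 at y ∈ ∅; g ≡ 0 at y ∈ {9, 10}; common: ∅.
  x = 8: f ≡ 0 at y ∈ ∅; g ≡ 0 at y ∈ {2, 9}; common: ∅.
  x = 9: f ≡ 0 at y ∈ ∅; g ≡ 0 at y ∈ {7}; common: ∅.
  x = 10: f ≡ 0 at y ∈ ∅; g ≡ 0 at y ∈ ∅; common: ∅.
Collecting: common zeros = {(2, 2)}, so the count is 1.
Comparison with the Bézout bound: 1 ≤ 2 = deg(f)·deg(g), as expected for curves with no common component (the affine F_11-count falls short of the bound because intersections may lie at infinity, over extension fields, or carry multiplicity).


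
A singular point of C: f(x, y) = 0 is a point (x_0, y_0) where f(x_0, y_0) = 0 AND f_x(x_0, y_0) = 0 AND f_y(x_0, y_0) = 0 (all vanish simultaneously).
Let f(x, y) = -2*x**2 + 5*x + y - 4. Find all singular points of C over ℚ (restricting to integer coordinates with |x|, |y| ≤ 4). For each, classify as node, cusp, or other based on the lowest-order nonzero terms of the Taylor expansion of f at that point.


No singular points in the scanned grid; C is smooth there.

Compute partial derivatives:
  f_x = 5 - 4*x.
  f_y = 1.
f_y = 1 is a nonzero constant, so f_y never vanishes: no point (x, y) can satisfy f = f_x = f_y = 0. In particular no (x, y) ∈ {−4, ..., 4}² is singular; the curve is smooth.


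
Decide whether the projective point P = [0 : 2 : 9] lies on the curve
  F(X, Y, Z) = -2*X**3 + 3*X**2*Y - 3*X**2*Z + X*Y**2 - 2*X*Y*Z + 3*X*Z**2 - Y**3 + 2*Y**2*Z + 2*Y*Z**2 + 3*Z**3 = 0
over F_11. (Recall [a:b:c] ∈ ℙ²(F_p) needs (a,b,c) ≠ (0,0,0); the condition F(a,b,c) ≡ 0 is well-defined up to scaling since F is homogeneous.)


F(0,2,9) ≡ 1 (mod 11); P is NOT on the curve.

Evaluate F(0, 2, 9) term-by-term (mod 11).
  -2*X**3 ↦ -2·0·1·1 = 0
  3*X**2*Y ↦ 3·0·2·1 = 0
  -3*X**2*Z ↦ -3·0·1·9 = 0
  X*Y**2 ↦ 1·0·4·1 = 0
  -2*X*Y*Z ↦ -2·0·2·9 = 0
  3*X*Z**2 ↦ 3·0·1·81 = 0
  -Y**3 ↦ -1·1·8·1 = -8
  2*Y**2*Z ↦ 2·1·4·9 = 72
  2*Y*Z**2 ↦ 2·1·2·81 = 324
  3*Z**3 ↦ 3·1·1·729 = 2187
Sum: F(0, 2, 9) = (0) + (0) + (0) + (0) + (0) + (0) + (-8) + (72) + (324) + (2187) = 2575.
Reducing mod 11: 2575 ≡ 1 (mod 11).
Since F(a, b, c) ≡ 1 ≠ 0 (mod 11), P does NOT lie on the curve.


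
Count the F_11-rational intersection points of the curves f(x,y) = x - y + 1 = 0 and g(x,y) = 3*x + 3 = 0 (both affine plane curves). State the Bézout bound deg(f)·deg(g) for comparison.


Common zeros: {(10, 0)}; count = 1; Bézout bound = 1.

deg(f) = 1, deg(g) = 1, so Bézout bound = 1.
Scan x ∈ F_11. For each x, list the y ∈ F_11 with f(x, y) ≡ 0 and those with g(x, y) ≡ 0 (mod 11); the common zeros in that column are the intersection.
  x = 0: f ≡ 0 at y ∈ {1}; g ≡ 0 at y ∈ ∅; common: ∅.
  x = 1: f ≡ 0 at y ∈ {2}; g ≡ 0 at y ∈ ∅; common: ∅.
  x = 2: f ≡ 0 at y ∈ {3}; g ≡ 0 at y ∈ ∅; common: ∅.
  x = 3: f ≡ 0 at y ∈ {4}; g ≡ 0 at y ∈ ∅; common: ∅.
  x = 4: f ≡ 0 at y ∈ {5}; g ≡ 0 at y ∈ ∅; common: ∅.
  x = 5: f ≡ 0 at y ∈ {6}; g ≡ 0 at y ∈ ∅; common: ∅.
  x = 6: f ≡ 0 at y ∈ {7}; g ≡ 0 at y ∈ ∅; common: ∅.
  x = 7: f ≡ 0 at y ∈ {8}; g ≡ 0 at y ∈ ∅; common: ∅.
  x = 8: f ≡ 0 at y ∈ {9}; g ≡ 0 at y ∈ ∅; common: ∅.
  x = 9: f ≡ 0 at y ∈ {10}; g ≡ 0 at y ∈ ∅; common: ∅.
  x = 10: f ≡ 0 at y ∈ {0}; g ≡ 0 at y ∈ {0, 1, 2, 3, 4, 5, 6, 7, 8, 9, 10}; common: {0}.
Collecting: common zeros = {(10, 0)}, so the count is 1.
Comparison with the Bézout bound: 1 ≤ 1 = deg(f)·deg(g), as expected for curves with no common component (the bound is attained).


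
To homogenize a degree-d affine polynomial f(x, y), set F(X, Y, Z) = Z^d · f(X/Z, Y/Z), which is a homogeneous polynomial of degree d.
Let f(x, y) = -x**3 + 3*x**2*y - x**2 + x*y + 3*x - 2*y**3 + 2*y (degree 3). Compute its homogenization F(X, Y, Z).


F(X, Y, Z) = -X**3 + 3*X**2*Y - X**2*Z + X*Y*Z + 3*X*Z**2 - 2*Y**3 + 2*Y*Z**2

deg(f) = 3.
Substitute x = X/Z, y = Y/Z into f, then multiply by Z^3.
  monomial -1·x^3·y^0 ↦ -1·X^3·Y^0·Z^0.
  monomial 3·x^2·y^1 ↦ 3·X^2·Y^1·Z^0.
  monomial -1·x^2·y^0 ↦ -1·X^2·Y^0·Z^1.
  monomial 1·x^1·y^1 ↦ 1·X^1·Y^1·Z^1.
  monomial 3·x^1·y^0 ↦ 3·X^1·Y^0·Z^2.
  monomial -2·x^0·y^3 ↦ -2·X^0·Y^3·Z^0.
  monomial 2·x^0·y^1 ↦ 2·X^0·Y^1·Z^2.
Collecting: F(X, Y, Z) = -X**3 + 3*X**2*Y - X**2*Z + X*Y*Z + 3*X*Z**2 - 2*Y**3 + 2*Y*Z**2.


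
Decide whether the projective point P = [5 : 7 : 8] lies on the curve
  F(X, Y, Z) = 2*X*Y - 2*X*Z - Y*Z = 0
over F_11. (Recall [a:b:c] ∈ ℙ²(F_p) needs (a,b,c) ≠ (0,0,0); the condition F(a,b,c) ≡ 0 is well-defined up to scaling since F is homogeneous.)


F(5,7,8) ≡ 0 (mod 11); P is on the curve.

Evaluate F(5, 7, 8) term-by-term (mod 11).
  2*X*Y ↦ 2·5·7·1 = 70
  -2*X*Z ↦ -2·5·1·8 = -80
  -Y*Z ↦ -1·1·7·8 = -56
Sum: F(5, 7, 8) = (70) + (-80) + (-56) = -66.
Reducing mod 11: -66 ≡ 0 (mod 11).
Since F(a, b, c) ≡ 0 (mod 11), P lies on the curve.


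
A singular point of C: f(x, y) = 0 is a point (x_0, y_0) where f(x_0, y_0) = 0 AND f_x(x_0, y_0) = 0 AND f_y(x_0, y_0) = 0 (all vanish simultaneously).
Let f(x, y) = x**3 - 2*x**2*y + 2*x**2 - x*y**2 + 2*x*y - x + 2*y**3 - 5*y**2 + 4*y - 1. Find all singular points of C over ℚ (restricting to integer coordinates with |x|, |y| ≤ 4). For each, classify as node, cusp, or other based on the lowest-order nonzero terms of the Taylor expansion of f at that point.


Singular points: {(0, 1)}; classification: cusp.

Compute partial derivatives:
  f_x = 3*x**2 - 4*x*y + 4*x - y**2 + 2*y - 1.
  f_y = -2*x**2 - 2*x*y + 2*x + 6*y**2 - 10*y + 4.
Scan x_0 ∈ {−4, ..., 4}. For each x_0, f_y(x_0, y) is a polynomial in y; find its integer roots y ∈ {−4, ..., 4}, then test f_x and f at those candidates.
  x = -4: f_y(-4, y) = 6*y**2 - 2*y - 36; no integer root y with |y| ≤ 4.
  x = -3: f_y(-3, y) = 6*y**2 - 4*y - 20; no integer root y with |y| ≤ 4.
  x = -2: f_y(-2, y) = 6*y**2 - 6*y - 8; no integer root y with |y| ≤ 4.
  x = -1: f_y(-1, y) = 6*y**2 - 8*y; vanishes at y ∈ {0}. (-1, 0): f_x = -2 ≠ 0.
  x = 0: f_y(0, y) = 6*y**2 - 10*y + 4; vanishes at y ∈ {1}. (0, 1): f_x = 0, f = 0 — SINGULAR.
  x = 1: f_y(1, y) = 6*y**2 - 12*y + 4; no integer root y with |y| ≤ 4.
  x = 2: f_y(2, y) = 6*y**2 - 14*y; vanishes at y ∈ {0}. (2, 0): f_x = 19 ≠ 0.
  x = 3: f_y(3, y) = 6*y**2 - 16*y - 8; no integer root y with |y| ≤ 4.
  x = 4: f_y(4, y) = 6*y**2 - 18*y - 20; no integer root y with |y| ≤ 4.
Only singular point on the grid: (0, 1).
Classify: substitute x = 0 + u, y = 1 + v and expand: f = u**3 - 2*u**2*v - u*v**2 + 2*v**3 + v**2.
No constant or linear terms (consistent with a singular point). Quadratic part: v**2. Cubic part: u**3 - 2*u**2*v - u*v**2 + 2*v**3.
The quadratic part v**2 is a perfect square, so there is a single (double) tangent line v = 0, i.e. y = 1. Restricting the cubic part to that line (v = 0) leaves u**3 ≠ 0, so f is not divisible by v and the branch is v² ≈ -u**3 to lowest order — this is a cusp.
Classification: cusp.


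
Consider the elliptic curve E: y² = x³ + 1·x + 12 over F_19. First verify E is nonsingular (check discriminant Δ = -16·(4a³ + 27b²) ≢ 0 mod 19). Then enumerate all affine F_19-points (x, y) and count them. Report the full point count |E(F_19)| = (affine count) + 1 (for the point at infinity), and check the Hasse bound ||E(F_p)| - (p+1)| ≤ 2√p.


Affine points = {(3, 2), (3, 17), (4, 2), (4, 17), (5, 3), (5, 16), (6, 5), (6, 14), (7, 1), (7, 18), (8, 0), (9, 3), (9, 16), (11, 9), (11, 10), (12, 2), (12, 17), (15, 1), (15, 18), (16, 1), (16, 18)}; affine count = 21; |E(F_19)| = 22.

Discriminant check: Δ ∝ 4a³ + 27b² = 4·1³ + 27·12² = 4·1 + 27·144 ≡ 16 (mod 19). Nonzero ⇒ E is nonsingular.
For each x ∈ F_19, compute rhs = x³ + 1·x + 12 mod 19, then count y ∈ F_19 with y² ≡ rhs.
  x = 0: rhs = 12, matching y values: none (0 points).
  x = 1: rhs = 14, matching y values: none (0 points).
  x = 2: rhs = 3, matching y values: none (0 points).
  x = 3: rhs = 4, matching y values: 2, 17 (2 points).
  x = 4: rhs = 4, matching y values: 2, 17 (2 points).
  x = 5: rhs = 9, matching y values: 3, 16 (2 points).
  x = 6: rhs = 6, matching y values: 5, 14 (2 points).
  x = 7: rhs = 1, matching y values: 1, 18 (2 points).
  x = 8: rhs = 0, matching y values: 0 (1 points).
  x = 9: rhs = 9, matching y values: 3, 16 (2 points).
  x = 10: rhs = 15, matching y values: none (0 points).
  x = 11: rhs = 5, matching y values: 9, 10 (2 points).
  x = 12: rhs = 4, matching y values: 2, 17 (2 points).
  x = 13: rhs = 18, matching y values: none (0 points).
  x = 14: rhs = 15, matching y values: none (0 points).
  x = 15: rhs = 1, matching y values: 1, 18 (2 points).
  x = 16: rhs = 1, matching y values: 1, 18 (2 points).
  x = 17: rhs = 2, matching y values: none (0 points).
  x = 18: rhs = 10, matching y values: none (0 points).
Total affine count: 21.
Full point count |E(F_19)| = 21 + 1 = 22.
Hasse bound: |22 − (19+1)| = |2| = 2 ≤ 2√19 ≈ 8.7178 ✓.


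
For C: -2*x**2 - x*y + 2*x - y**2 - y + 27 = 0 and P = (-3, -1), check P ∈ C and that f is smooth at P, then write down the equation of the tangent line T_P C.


Tangent line at P: 15*x + 4*y + 49 = 0.

Step 1: f(-3, -1) = 0, so P lies on C.
Step 2: partial derivatives
  f_x(x, y) = -4*x - y + 2, f_y(x, y) = -x - 2*y - 1.
  f_x(P) = 15, f_y(P) = 4 (gradient nonzero, so P is smooth).
Step 3: tangent line at P: 15·(x − -3) + 4·(y − -1) = 0.
Expanding: 15*x + 4*y + 49 = 0.


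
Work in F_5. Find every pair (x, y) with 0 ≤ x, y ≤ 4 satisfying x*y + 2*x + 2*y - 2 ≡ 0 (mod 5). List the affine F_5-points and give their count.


Affine F_5-points: {(0, 1), (1, 0), (2, 2), (4, 4)}; count = 4.

For each of the 25 pairs (x, y) ∈ F_5², evaluate f(x, y) mod 5. Record the zeros.
  x = 0: [0↦3, 1↦0, 2↦2, 3↦4, 4↦1]  zeros at y ∈ {1}
  x = 1: [0↦0, 1↦3, 2↦1, 3↦4, 4↦2]  zeros at y ∈ {0}
  x = 2: [0↦2, 1↦1, 2↦0, 3↦4, 4↦3]  zeros at y ∈ {2}
  x = 3: [0↦4, 1↦4, 2↦4, 3↦4, 4↦4]  zeros at y ∈ ∅
  x = 4: [0↦1, 1↦2, 2↦3, 3↦4, 4↦0]  zeros at y ∈ {4}
Collecting zeros: affine points = {(0, 1), (1, 0), (2, 2), (4, 4)}.
Total count |C(F_5)_aff| = 4.
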